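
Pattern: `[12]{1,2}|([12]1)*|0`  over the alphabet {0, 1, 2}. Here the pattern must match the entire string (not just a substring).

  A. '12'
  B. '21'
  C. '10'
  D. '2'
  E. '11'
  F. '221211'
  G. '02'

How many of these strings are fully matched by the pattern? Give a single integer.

A → match
B → match
C → no match
D → match
E → match
F → no match
G → no match
Total matched: 4

4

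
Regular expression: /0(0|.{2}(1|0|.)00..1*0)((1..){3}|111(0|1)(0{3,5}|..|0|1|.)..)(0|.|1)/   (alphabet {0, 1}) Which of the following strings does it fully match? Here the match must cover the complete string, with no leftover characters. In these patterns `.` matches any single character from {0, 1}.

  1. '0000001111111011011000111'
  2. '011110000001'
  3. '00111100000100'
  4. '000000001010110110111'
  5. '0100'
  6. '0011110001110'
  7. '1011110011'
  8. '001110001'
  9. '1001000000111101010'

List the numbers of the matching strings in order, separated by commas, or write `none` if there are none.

3

1 → no match
2 → no match
3 → match
4 → no match
5 → no match
6 → no match
7 → no match — must start with '0'
8 → no match
9 → no match — must start with '0'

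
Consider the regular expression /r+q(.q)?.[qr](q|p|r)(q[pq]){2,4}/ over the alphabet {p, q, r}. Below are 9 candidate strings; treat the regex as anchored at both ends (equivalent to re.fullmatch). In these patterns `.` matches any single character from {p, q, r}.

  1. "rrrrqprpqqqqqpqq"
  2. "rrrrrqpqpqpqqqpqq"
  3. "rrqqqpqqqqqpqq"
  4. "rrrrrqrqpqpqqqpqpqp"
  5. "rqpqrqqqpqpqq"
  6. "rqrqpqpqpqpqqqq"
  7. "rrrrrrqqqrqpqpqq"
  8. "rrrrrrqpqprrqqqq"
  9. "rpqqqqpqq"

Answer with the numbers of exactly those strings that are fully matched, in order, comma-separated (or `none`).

1, 2, 3, 4, 5, 6, 7, 8

1 → match
2 → match
3 → match
4 → match
5 → match
6 → match
7 → match
8 → match
9. "rpqqqqpqq" → no match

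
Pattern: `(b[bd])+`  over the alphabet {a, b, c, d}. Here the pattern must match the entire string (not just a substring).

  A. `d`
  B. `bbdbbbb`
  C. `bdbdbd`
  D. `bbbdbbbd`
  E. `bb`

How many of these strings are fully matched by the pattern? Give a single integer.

A. `d` → no match — must start with `b`
B. `bbdbbbb` → no match
C. `bdbdbd` → match
D. `bbbdbbbd` → match
E. `bb` → match
Total matched: 3

3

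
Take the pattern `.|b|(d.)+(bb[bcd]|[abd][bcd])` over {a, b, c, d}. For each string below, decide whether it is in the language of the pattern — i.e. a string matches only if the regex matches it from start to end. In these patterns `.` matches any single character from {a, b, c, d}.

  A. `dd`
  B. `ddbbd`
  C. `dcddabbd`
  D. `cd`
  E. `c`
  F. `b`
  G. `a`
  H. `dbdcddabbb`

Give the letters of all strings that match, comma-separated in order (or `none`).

A → no match
B → match
C → no match
D → no match
E → match
F → match
G → match
H → no match

B, E, F, G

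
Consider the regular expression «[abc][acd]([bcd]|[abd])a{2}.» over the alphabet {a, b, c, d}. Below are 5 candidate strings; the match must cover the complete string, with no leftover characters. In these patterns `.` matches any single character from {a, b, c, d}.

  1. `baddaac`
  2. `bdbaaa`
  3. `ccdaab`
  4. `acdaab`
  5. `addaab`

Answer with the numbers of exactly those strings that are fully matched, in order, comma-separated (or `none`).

2, 3, 4, 5

1 → no match
2 → match
3 → match
4 → match
5 → match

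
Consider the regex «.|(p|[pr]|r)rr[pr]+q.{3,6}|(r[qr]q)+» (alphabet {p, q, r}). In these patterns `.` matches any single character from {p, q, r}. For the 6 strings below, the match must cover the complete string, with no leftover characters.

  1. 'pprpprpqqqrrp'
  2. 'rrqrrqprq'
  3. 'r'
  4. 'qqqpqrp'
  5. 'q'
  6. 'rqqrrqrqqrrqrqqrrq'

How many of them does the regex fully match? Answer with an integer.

3

1 → no match
2. 'rrqrrqprq' → no match
3. 'r' → match
4. 'qqqpqrp' → no match
5. 'q' → match
6 → match
Total matched: 3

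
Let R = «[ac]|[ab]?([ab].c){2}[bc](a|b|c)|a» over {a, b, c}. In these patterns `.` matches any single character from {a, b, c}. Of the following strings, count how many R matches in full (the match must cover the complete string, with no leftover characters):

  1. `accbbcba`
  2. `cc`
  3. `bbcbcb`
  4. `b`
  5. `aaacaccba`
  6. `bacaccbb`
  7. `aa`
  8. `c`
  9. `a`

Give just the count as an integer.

1 → match
2 → no match
3 → no match
4 → no match
5 → match
6 → match
7 → no match
8 → match
9 → match
Total matched: 5

5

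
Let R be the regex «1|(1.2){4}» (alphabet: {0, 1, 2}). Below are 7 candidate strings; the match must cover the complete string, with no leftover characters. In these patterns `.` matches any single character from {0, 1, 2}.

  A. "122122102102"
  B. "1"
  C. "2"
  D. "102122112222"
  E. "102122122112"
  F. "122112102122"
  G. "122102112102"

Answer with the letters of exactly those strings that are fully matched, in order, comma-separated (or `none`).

A → match
B → match
C → no match — must start with "1"
D → no match
E → match
F → match
G → match

A, B, E, F, G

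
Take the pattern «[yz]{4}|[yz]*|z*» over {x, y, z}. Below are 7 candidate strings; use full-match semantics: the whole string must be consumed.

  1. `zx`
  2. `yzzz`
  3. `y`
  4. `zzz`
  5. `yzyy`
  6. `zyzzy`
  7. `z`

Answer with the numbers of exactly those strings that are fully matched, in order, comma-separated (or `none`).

2, 3, 4, 5, 6, 7

1 → no match
2 → match
3 → match
4 → match
5 → match
6 → match
7 → match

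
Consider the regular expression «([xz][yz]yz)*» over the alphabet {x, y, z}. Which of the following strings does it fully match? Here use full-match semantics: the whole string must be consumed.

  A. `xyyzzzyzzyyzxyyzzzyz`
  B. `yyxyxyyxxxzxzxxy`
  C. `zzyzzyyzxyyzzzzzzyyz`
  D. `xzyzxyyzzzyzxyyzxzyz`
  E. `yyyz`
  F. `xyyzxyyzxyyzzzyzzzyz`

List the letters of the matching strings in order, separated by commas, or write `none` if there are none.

A → match
B → no match
C → no match
D → match
E → no match
F → match

A, D, F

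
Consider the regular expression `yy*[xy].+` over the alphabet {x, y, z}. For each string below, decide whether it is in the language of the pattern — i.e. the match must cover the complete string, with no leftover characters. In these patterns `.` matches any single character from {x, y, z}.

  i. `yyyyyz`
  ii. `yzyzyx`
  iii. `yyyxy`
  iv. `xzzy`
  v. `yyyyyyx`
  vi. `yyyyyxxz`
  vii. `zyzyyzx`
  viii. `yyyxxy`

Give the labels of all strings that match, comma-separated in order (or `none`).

i. `yyyyyz` → match
ii. `yzyzyx` → no match
iii. `yyyxy` → match
iv. `xzzy` → no match — must start with `y`
v. `yyyyyyx` → match
vi. `yyyyyxxz` → match
vii. `zyzyyzx` → no match — must start with `y`
viii. `yyyxxy` → match

i, iii, v, vi, viii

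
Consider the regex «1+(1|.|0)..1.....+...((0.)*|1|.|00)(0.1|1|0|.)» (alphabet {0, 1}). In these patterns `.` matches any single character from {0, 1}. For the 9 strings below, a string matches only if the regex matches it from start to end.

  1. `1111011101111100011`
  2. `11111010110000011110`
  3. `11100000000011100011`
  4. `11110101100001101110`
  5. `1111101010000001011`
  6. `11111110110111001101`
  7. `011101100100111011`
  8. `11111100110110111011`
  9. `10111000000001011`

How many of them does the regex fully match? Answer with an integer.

7

1 → match
2 → match
3 → no match
4 → match
5 → match
6 → match
7 → no match — must start with `1`
8 → match
9 → match
Total matched: 7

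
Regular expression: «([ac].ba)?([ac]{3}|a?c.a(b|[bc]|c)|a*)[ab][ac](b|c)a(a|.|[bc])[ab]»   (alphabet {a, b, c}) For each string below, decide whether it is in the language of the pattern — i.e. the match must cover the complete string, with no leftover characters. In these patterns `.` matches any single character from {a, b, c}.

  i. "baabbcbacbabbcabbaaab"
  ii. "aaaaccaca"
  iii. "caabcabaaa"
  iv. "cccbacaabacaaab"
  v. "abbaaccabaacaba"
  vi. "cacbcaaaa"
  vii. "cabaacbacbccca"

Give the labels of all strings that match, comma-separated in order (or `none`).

ii, v

i → no match
ii → match
iii → no match
iv → no match
v → match
vi → no match
vii → no match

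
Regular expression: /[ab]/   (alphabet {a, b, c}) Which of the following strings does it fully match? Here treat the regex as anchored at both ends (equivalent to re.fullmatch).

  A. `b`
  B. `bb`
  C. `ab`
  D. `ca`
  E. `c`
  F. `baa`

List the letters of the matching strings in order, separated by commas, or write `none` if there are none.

A

A → match
B → no match
C → no match
D → no match
E → no match
F → no match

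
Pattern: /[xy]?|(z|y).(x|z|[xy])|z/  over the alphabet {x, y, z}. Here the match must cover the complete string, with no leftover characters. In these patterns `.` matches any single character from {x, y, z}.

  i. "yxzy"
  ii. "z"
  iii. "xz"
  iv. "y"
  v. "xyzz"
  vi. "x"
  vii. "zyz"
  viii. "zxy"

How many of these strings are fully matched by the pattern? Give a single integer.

5

i → no match
ii → match
iii → no match
iv → match
v → no match
vi → match
vii → match
viii → match
Total matched: 5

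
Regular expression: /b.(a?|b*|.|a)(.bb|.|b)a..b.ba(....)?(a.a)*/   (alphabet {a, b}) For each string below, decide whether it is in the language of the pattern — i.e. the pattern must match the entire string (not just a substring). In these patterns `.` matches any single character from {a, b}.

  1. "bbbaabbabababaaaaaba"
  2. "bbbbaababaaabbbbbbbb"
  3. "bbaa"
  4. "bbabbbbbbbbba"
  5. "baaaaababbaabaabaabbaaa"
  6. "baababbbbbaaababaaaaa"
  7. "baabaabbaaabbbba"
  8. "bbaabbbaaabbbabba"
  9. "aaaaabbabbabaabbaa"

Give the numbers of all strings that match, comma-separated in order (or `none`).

1 → match
2 → no match
3 → no match
4 → no match
5 → no match
6 → no match
7 → no match
8 → no match
9 → no match — must start with "b"

1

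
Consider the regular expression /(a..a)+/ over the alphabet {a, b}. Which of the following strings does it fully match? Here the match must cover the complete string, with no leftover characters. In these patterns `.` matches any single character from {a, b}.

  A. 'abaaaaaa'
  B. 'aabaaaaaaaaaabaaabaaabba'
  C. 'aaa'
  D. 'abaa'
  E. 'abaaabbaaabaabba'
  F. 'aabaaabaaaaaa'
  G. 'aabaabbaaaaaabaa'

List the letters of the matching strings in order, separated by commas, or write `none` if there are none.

A → match
B → match
C → no match
D → match
E → match
F → no match
G → match

A, B, D, E, G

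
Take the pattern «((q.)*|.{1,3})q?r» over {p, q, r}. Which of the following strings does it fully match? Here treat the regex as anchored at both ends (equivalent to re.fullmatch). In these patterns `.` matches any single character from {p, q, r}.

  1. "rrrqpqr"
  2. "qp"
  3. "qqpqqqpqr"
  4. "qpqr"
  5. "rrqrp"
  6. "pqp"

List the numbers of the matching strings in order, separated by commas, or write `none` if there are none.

4

1 → no match
2 → no match — must end with "r"
3 → no match
4 → match
5 → no match — must end with "r"
6 → no match — must end with "r"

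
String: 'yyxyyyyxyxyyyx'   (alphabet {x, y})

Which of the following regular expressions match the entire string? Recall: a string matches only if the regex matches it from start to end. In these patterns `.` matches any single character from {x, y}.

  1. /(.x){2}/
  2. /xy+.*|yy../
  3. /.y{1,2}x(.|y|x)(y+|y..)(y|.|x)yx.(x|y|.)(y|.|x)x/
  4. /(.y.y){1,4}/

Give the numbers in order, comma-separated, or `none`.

3

1 → no match
2 → no match
3 → match
4 → no match — must end with 'y'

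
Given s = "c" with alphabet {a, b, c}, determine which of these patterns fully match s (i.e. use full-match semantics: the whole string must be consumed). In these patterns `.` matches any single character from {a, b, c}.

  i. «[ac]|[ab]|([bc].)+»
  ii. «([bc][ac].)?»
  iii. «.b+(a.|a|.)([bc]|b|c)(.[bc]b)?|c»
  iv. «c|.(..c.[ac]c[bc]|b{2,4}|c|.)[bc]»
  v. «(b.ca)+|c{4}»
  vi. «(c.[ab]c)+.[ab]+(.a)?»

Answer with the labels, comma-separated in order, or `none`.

i → match
ii → no match
iii → match
iv → match
v → no match
vi → no match

i, iii, iv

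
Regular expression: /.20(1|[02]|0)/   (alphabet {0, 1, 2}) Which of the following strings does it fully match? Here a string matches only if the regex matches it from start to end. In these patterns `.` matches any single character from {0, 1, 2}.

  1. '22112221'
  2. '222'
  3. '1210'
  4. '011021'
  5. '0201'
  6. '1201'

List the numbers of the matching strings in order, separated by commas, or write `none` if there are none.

1 → no match
2 → no match
3 → no match
4 → no match
5 → match
6 → match

5, 6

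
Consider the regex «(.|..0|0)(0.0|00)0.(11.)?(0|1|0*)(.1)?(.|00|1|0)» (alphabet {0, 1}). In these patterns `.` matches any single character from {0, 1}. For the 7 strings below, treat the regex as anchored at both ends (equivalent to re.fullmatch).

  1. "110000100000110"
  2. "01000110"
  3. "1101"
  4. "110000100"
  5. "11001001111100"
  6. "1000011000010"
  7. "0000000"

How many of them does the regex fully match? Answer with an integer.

5

1 → match
2 → no match
3 → no match
4 → match
5 → match
6 → match
7 → match
Total matched: 5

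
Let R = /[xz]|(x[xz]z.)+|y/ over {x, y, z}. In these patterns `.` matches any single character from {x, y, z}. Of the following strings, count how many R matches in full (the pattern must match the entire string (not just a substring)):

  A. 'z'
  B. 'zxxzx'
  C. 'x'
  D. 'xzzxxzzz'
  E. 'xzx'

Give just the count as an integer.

3

A → match
B → no match
C → match
D → match
E → no match
Total matched: 3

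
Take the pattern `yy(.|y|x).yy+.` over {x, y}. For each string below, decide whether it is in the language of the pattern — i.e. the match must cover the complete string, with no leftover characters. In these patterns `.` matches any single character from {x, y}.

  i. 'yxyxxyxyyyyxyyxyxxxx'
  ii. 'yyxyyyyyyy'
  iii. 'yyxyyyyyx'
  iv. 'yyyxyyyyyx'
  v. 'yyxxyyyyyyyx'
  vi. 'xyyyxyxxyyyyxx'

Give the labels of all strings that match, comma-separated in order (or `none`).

ii, iii, iv, v

i → no match — must start with 'yy'
ii → match
iii → match
iv → match
v → match
vi → no match — must start with 'yy'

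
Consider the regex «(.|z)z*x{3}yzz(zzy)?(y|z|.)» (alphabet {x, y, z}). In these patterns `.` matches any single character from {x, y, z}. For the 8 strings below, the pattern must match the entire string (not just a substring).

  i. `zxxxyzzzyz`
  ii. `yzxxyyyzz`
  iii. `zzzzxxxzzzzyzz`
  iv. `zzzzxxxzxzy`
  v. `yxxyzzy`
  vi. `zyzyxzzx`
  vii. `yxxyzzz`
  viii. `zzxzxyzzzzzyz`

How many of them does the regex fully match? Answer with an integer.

0

i → no match
ii → no match
iii → no match
iv → no match
v → no match
vi → no match
vii → no match
viii → no match
Total matched: 0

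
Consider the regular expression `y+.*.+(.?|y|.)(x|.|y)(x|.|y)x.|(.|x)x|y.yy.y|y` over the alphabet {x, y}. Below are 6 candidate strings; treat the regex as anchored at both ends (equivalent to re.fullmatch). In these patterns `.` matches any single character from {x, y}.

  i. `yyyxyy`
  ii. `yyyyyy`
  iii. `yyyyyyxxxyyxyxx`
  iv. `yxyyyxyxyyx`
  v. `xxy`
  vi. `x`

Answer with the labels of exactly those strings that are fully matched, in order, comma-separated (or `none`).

i → no match
ii → match
iii → match
iv → no match
v → no match
vi → no match

ii, iii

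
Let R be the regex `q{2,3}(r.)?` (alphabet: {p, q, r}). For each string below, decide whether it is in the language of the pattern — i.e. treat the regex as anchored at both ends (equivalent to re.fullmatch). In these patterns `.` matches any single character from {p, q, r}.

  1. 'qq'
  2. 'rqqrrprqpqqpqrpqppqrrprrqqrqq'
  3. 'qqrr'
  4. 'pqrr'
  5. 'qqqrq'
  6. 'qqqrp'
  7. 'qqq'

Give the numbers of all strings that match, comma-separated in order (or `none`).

1. 'qq' → match
2 → no match — must start with 'q'
3. 'qqrr' → match
4. 'pqrr' → no match — must start with 'q'
5. 'qqqrq' → match
6. 'qqqrp' → match
7. 'qqq' → match

1, 3, 5, 6, 7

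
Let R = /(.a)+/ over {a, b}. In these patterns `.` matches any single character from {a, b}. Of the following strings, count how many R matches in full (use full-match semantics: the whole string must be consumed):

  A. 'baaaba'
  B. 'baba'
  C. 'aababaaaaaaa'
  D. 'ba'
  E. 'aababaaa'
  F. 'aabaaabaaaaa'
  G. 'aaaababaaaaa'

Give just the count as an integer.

7

A → match
B → match
C → match
D → match
E → match
F → match
G → match
Total matched: 7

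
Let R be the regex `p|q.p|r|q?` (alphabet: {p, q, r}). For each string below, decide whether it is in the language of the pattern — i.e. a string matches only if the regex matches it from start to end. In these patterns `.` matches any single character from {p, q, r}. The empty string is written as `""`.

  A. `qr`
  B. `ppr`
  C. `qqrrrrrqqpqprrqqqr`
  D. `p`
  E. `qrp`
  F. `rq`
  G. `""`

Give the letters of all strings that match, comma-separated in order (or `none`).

D, E, G

A → no match
B → no match
C → no match
D → match
E → match
F → no match
G → match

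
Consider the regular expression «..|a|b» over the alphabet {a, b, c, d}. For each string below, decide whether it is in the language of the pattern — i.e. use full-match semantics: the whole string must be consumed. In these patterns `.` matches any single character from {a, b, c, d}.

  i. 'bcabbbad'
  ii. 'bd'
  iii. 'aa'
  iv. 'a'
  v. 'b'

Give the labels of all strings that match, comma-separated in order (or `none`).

i → no match
ii → match
iii → match
iv → match
v → match

ii, iii, iv, v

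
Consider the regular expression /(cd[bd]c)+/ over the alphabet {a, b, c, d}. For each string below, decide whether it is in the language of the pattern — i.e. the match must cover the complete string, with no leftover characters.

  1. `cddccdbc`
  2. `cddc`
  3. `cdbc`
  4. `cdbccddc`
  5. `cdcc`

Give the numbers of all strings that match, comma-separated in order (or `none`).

1 → match
2 → match
3 → match
4 → match
5 → no match

1, 2, 3, 4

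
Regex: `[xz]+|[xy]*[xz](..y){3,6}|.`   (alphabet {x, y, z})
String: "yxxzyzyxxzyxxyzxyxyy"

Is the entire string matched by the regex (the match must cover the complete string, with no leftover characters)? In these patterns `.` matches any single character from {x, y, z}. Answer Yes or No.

No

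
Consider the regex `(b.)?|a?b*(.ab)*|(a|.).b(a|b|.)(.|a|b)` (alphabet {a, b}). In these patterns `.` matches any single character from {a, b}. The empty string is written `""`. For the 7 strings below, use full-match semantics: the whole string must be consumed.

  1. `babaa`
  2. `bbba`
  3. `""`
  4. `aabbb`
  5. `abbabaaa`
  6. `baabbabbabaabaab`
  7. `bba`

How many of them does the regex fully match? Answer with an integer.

4

1. `babaa` → match
2. `bbba` → no match
3. `""` → match
4. `aabbb` → match
5. `abbabaaa` → no match
6 → match
7. `bba` → no match
Total matched: 4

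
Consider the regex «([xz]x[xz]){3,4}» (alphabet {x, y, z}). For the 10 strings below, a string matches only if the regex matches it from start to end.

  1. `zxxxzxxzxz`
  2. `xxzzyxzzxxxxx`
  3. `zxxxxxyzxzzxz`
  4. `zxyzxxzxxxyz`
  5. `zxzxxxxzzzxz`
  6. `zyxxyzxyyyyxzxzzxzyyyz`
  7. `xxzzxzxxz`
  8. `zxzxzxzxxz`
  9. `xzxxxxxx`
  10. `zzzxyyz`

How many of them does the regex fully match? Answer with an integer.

1. `zxxxzxxzxz` → no match
2 → no match
3 → no match
4. `zxyzxxzxxxyz` → no match
5. `zxzxxxxzzzxz` → no match
6 → no match
7. `xxzzxzxxz` → match
8. `zxzxzxzxxz` → no match
9. `xzxxxxxx` → no match
10. `zzzxyyz` → no match
Total matched: 1

1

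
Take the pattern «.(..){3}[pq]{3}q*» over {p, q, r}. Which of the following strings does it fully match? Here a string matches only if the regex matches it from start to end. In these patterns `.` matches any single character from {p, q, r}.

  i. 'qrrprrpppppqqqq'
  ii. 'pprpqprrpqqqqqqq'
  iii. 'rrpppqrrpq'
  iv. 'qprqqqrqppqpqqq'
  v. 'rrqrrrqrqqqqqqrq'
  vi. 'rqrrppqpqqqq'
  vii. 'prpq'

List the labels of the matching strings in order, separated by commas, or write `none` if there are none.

vi

i → no match
ii → no match
iii → no match
iv → no match
v → no match
vi → match
vii → no match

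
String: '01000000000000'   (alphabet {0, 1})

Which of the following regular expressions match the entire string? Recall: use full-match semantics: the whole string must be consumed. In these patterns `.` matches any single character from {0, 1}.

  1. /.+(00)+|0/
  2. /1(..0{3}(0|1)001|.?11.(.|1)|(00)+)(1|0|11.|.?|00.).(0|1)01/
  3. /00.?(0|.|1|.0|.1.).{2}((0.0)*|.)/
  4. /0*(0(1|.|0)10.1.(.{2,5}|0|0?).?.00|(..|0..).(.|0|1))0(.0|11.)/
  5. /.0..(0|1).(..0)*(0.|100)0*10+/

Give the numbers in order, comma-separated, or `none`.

1 → match
2 → no match — must start with '1'
3 → no match — must start with '00'
4 → no match
5 → no match

1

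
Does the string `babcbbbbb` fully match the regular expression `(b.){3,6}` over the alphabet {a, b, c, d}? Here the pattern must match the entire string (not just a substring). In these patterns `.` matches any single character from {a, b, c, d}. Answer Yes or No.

No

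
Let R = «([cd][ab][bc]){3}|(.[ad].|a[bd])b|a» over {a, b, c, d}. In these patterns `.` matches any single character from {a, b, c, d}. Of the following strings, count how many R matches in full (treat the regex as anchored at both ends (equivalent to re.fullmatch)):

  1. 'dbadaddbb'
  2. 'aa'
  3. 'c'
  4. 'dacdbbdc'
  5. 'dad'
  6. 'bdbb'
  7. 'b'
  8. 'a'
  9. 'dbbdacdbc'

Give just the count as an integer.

3

1 → no match
2 → no match
3 → no match
4 → no match
5 → no match
6 → match
7 → no match
8 → match
9 → match
Total matched: 3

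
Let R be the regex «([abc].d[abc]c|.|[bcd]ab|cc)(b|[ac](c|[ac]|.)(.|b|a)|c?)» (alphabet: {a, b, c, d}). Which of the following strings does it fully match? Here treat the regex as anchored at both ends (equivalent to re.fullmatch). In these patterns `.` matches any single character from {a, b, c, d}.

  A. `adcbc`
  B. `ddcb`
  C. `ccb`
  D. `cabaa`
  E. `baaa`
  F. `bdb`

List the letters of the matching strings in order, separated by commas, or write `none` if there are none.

C, E

A → no match
B → no match
C → match
D → no match
E → match
F → no match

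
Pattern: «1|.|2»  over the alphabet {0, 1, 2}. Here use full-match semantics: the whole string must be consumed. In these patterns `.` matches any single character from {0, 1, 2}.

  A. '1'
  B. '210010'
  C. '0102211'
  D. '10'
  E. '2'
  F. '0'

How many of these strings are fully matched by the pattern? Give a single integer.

3

A → match
B → no match
C → no match
D → no match
E → match
F → match
Total matched: 3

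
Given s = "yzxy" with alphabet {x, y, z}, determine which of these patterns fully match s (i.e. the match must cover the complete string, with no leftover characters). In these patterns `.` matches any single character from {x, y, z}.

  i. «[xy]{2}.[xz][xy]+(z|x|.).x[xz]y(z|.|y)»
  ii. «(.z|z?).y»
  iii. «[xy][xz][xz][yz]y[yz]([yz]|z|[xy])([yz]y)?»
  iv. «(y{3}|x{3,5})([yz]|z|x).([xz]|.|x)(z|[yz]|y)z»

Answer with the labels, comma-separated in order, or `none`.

ii

i → no match
ii → match
iii → no match
iv → no match — must end with "z"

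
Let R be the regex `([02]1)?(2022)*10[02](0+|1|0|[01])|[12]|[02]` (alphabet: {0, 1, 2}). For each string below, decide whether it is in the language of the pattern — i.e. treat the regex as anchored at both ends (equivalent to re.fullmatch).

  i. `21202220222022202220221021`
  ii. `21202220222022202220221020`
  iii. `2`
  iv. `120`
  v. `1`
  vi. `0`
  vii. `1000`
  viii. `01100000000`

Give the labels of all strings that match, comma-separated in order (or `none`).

i, ii, iii, v, vi, vii, viii

i → match
ii → match
iii → match
iv → no match
v → match
vi → match
vii → match
viii → match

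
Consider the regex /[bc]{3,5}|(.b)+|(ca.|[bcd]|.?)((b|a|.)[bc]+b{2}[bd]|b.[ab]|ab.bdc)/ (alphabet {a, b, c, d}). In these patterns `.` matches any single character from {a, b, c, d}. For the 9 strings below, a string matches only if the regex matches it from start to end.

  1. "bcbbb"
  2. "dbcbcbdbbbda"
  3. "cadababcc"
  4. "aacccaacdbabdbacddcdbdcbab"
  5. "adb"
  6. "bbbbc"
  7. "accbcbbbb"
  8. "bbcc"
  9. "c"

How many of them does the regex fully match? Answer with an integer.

4

1 → match
2 → no match
3 → no match
4 → no match
5 → no match
6 → match
7 → match
8 → match
9 → no match
Total matched: 4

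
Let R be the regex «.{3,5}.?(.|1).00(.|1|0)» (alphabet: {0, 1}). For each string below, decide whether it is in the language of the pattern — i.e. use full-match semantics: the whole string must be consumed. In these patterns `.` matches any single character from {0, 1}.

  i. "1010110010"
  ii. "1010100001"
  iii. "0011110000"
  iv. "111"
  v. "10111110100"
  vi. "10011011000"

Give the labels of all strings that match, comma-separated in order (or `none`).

i → no match
ii → match
iii → match
iv → no match
v → no match
vi → match

ii, iii, vi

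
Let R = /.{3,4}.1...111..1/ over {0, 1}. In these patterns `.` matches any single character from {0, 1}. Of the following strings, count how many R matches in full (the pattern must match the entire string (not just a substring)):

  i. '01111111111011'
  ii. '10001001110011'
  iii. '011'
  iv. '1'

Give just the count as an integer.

1

i → match
ii → no match
iii → no match
iv → no match
Total matched: 1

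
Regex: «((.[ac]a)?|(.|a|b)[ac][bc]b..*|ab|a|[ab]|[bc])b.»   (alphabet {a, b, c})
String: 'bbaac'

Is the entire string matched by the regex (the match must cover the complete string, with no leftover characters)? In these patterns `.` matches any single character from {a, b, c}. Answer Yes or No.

No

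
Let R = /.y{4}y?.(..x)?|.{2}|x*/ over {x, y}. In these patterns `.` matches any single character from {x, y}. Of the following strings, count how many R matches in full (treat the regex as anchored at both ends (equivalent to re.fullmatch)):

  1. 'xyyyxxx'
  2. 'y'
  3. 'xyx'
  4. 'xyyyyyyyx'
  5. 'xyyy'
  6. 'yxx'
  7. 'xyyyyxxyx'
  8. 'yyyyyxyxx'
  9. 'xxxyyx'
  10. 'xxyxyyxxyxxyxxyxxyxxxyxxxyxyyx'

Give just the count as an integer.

3

1 → no match
2 → no match
3 → no match
4 → match
5 → no match
6 → no match
7 → match
8 → match
9 → no match
10 → no match
Total matched: 3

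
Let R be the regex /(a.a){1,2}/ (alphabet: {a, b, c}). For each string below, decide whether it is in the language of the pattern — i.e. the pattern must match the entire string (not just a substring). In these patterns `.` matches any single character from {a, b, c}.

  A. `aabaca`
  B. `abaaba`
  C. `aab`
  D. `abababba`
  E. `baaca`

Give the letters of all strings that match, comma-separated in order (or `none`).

B

A → no match
B → match
C → no match — must end with `a`
D → no match
E → no match — must start with `a`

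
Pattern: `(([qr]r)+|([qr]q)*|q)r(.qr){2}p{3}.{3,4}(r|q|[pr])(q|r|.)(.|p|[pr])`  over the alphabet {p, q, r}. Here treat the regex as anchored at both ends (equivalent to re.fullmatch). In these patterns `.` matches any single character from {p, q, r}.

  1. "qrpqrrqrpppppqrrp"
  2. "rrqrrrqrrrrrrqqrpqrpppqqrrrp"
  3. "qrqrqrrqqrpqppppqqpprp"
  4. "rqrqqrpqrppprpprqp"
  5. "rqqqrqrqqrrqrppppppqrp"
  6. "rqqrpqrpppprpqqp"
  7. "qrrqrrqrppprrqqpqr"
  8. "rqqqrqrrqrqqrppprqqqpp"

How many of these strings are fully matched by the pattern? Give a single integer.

7

1 → match
2 → match
3 → no match
4 → match
5 → match
6 → match
7 → match
8 → match
Total matched: 7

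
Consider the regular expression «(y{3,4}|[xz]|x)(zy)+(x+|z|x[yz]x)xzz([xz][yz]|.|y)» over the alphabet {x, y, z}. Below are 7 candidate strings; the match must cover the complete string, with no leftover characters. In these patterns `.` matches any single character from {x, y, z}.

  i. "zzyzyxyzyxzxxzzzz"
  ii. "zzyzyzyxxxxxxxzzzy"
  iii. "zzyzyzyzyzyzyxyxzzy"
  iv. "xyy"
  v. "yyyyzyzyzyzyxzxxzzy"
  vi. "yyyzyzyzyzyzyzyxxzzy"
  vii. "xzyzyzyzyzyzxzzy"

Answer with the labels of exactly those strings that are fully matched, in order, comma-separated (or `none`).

ii, v, vi, vii

i → no match
ii → match
iii → no match
iv. "xyy" → no match
v → match
vi → match
vii → match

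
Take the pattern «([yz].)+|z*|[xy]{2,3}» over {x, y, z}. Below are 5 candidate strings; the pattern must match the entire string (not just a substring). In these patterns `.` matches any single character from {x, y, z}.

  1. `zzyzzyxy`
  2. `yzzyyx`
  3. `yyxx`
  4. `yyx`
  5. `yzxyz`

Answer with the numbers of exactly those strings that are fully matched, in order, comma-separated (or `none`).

1 → no match
2 → match
3 → no match
4 → match
5 → no match

2, 4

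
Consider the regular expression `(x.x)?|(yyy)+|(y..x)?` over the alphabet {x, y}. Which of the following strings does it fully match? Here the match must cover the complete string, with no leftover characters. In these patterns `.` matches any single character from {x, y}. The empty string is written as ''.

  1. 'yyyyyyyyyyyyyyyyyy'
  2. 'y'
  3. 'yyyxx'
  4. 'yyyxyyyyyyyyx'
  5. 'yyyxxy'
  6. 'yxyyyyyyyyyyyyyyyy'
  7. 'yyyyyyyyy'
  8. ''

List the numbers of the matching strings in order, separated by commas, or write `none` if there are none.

1 → match
2 → no match
3 → no match
4 → no match
5 → no match
6 → no match
7 → match
8 → match

1, 7, 8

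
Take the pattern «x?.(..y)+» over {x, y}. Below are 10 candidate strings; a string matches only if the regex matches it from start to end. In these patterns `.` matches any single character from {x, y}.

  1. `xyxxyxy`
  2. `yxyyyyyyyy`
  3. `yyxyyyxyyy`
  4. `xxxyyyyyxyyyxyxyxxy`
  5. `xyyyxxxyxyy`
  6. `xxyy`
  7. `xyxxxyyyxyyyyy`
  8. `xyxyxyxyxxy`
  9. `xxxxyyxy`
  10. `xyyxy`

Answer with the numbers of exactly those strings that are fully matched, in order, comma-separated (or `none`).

2, 6, 9, 10

1 → no match
2 → match
3 → no match
4 → no match
5 → no match
6 → match
7 → no match
8 → no match
9 → match
10 → match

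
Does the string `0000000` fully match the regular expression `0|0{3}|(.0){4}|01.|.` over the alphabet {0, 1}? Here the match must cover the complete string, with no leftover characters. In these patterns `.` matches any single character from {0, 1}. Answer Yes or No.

No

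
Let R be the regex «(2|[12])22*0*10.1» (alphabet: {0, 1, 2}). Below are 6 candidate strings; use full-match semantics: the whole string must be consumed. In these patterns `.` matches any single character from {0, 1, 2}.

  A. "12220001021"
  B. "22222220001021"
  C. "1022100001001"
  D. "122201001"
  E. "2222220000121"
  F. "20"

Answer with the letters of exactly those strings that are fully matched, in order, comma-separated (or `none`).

A. "12220001021" → match
B → match
C → no match
D. "122201001" → match
E → no match
F. "20" → no match — must end with "1"

A, B, D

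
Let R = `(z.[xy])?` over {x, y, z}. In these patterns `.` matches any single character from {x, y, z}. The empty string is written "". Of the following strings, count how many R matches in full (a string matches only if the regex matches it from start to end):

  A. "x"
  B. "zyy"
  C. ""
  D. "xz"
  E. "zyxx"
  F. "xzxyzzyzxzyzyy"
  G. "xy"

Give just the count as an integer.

2

A → no match
B → match
C → match
D → no match
E → no match
F → no match
G → no match
Total matched: 2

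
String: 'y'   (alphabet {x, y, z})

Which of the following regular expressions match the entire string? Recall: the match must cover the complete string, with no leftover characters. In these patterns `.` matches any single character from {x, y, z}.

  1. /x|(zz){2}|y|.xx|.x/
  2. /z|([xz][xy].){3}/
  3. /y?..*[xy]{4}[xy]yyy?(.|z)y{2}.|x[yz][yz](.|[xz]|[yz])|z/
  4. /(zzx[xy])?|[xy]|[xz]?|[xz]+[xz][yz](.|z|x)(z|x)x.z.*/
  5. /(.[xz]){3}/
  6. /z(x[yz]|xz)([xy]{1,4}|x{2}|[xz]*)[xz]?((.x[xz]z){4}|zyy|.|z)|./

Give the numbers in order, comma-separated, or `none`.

1, 4, 6

1 → match
2 → no match
3 → no match
4 → match
5 → no match
6 → match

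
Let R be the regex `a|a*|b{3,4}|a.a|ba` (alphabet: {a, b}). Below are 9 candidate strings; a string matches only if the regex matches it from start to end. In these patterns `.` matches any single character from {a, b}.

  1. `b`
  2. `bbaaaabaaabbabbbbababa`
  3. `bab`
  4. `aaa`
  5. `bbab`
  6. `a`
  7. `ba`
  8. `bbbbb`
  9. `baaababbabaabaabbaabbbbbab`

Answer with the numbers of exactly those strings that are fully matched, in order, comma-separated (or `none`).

1 → no match
2 → no match
3 → no match
4 → match
5 → no match
6 → match
7 → match
8 → no match
9 → no match

4, 6, 7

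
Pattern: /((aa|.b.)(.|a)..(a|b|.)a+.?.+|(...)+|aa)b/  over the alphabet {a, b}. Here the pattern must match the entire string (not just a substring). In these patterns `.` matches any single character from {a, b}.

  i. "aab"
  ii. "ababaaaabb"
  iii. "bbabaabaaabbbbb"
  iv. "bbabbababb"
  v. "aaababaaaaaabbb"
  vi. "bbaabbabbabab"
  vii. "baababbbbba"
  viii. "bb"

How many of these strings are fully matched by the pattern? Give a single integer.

i. "aab" → match
ii. "ababaaaabb" → match
iii → match
iv. "bbabbababb" → match
v → match
vi → match
vii. "baababbbbba" → no match — must end with "b"
viii. "bb" → no match
Total matched: 6

6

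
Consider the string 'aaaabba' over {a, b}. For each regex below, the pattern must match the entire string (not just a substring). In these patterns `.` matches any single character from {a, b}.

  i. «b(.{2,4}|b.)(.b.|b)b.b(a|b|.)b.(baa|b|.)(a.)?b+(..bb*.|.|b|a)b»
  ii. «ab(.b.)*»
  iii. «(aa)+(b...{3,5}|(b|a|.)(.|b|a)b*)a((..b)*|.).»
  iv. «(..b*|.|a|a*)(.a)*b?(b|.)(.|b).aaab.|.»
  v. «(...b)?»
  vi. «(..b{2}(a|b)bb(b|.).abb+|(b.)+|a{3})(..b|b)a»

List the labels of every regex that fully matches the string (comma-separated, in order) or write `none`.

vi

i → no match — must start with 'b'
ii → no match — must start with 'ab'
iii → no match
iv → no match
v → no match
vi → match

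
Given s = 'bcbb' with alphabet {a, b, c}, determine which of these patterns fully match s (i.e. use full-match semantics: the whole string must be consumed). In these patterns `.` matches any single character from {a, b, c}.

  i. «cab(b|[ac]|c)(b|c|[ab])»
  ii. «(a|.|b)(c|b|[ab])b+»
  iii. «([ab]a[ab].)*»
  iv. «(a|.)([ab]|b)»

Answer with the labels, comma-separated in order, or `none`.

ii

i → no match — must start with 'cab'
ii → match
iii → no match
iv → no match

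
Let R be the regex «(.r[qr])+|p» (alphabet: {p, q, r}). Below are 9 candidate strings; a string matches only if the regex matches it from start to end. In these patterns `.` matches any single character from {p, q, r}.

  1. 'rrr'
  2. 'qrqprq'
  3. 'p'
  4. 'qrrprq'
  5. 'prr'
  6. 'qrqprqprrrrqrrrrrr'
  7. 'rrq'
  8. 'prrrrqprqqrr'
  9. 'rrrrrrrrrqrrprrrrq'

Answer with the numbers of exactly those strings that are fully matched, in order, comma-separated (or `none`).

1, 2, 3, 4, 5, 6, 7, 8, 9

1. 'rrr' → match
2. 'qrqprq' → match
3. 'p' → match
4. 'qrrprq' → match
5. 'prr' → match
6 → match
7. 'rrq' → match
8. 'prrrrqprqqrr' → match
9 → match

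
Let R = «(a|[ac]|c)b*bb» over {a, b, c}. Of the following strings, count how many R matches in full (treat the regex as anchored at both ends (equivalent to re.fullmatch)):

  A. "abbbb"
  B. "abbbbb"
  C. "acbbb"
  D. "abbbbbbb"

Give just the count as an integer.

A → match
B → match
C → no match
D → match
Total matched: 3

3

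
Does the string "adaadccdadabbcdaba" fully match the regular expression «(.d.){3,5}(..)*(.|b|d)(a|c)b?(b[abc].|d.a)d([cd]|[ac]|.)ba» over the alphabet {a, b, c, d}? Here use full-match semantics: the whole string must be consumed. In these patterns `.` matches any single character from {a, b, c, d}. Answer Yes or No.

Yes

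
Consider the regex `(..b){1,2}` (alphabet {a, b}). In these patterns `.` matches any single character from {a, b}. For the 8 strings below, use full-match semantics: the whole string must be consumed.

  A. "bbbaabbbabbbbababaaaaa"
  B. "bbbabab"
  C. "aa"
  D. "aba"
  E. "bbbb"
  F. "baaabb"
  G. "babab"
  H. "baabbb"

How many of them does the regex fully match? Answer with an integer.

0

A → no match — must end with "b"
B → no match
C → no match — must end with "b"
D → no match — must end with "b"
E → no match
F → no match
G → no match
H → no match
Total matched: 0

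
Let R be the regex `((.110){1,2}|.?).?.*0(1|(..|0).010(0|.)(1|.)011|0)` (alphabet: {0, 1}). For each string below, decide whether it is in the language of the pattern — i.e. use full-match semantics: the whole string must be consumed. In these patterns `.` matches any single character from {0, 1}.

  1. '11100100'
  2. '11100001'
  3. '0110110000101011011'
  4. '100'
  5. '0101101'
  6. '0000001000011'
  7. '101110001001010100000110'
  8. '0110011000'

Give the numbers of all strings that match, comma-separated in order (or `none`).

1, 2, 3, 4, 5, 6, 8

1 → match
2 → match
3 → match
4 → match
5 → match
6 → match
7 → no match
8 → match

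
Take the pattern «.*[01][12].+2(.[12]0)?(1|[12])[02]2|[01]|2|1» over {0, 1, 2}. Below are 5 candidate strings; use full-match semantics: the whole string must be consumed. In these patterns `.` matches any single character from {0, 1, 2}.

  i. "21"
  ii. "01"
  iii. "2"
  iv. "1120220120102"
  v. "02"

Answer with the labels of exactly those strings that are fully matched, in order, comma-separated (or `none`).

i → no match
ii → no match
iii → match
iv → no match
v → no match

iii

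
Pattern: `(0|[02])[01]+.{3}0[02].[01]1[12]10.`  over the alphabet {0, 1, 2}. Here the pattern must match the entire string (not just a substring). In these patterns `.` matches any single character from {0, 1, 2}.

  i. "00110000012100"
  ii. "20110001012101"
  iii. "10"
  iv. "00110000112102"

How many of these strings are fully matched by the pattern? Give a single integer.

3

i → match
ii → match
iii → no match
iv → match
Total matched: 3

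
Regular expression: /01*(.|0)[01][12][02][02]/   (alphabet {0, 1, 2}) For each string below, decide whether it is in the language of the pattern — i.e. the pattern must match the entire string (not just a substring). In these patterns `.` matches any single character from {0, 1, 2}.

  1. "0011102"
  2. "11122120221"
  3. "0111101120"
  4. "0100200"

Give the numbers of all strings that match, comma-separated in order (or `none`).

3, 4

1. "0011102" → no match
2. "11122120221" → no match — must start with "0"
3. "0111101120" → match
4. "0100200" → match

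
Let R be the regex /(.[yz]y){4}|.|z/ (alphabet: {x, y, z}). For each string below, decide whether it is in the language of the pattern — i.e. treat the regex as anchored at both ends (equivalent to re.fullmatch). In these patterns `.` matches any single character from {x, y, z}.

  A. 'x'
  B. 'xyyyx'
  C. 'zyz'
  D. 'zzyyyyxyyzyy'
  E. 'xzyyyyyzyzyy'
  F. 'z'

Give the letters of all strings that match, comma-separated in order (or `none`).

A, D, E, F

A → match
B → no match
C → no match
D → match
E → match
F → match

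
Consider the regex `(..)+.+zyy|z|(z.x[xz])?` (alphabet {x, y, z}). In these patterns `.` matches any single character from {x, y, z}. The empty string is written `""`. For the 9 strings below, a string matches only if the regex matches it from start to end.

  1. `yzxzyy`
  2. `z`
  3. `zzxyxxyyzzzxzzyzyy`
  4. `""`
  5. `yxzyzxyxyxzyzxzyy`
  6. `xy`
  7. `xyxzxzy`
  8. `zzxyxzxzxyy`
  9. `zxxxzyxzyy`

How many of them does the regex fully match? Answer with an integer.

6

1. `yzxzyy` → match
2. `z` → match
3 → match
4. `""` → match
5 → match
6. `xy` → no match
7. `xyxzxzy` → no match
8. `zzxyxzxzxyy` → no match
9. `zxxxzyxzyy` → match
Total matched: 6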